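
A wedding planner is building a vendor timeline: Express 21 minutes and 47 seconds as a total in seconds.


Minutes: 21
Seconds: 47
Convert minutes to seconds: 21 x 60 = 1260
Add remaining seconds: 1260 + 47 = 1307

1307


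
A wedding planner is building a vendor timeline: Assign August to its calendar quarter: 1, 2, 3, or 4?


Month: August (month 8)
Q1: January-March (months 1-3)
Q2: April-June (months 4-6)
Q3: July-September (months 7-9)
Q4: October-December (months 10-12)
Month 8 falls in Q3

3


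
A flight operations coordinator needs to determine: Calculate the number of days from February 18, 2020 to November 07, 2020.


Start date: 2020-02-18
End date: 2020-11-07
Feb 2020: +12 days
Mar 2020: +31 days
Apr 2020: +30 days
... (7 more months)
Total: 263 days

263


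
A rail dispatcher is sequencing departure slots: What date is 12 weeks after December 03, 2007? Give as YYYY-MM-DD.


Start: 2007-12-03
Weeks to add: 12
Convert to days: 12 x 7 = 84 days
Add 84 days to 2007-12-03
Result: 2008-02-25

2008-02-25


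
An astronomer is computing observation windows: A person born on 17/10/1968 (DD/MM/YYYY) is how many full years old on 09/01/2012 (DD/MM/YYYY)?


Birth: 1968-10-17
Reference: 2012-01-09
Year difference: 2012 - 1968 = 44
Has birthday (10-17) occurred by 01-09? No
Birthday not yet reached this year -> subtract 1
Age in full years: 43

43


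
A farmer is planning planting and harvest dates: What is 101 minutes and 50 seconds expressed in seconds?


Minutes: 101
Extra seconds: 50
Seconds per minute: 60
Minutes to seconds: 101 x 60 = 6060
Total: 6060 + 50 = 6110

6110


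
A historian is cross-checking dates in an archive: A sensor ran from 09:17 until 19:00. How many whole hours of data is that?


Start: 09:17
End: 19:00
Hour difference: 19 - 9 = 10 hours
Minute difference: 0 - 17 = -17 minutes
Total minutes: 583
Complete hours: 583 / 60 = 9 (remainder 43)

9


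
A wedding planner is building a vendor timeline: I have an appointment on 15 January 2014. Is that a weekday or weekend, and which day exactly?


Date: 2014-01-15
January 1, 2014 is a Wednesday
Day of year: 15
Offset from Jan 1: 14 days
14 mod 7 = 0
Result: Wednesday

Wednesday


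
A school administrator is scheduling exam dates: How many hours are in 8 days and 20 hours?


Days: 8
Extra hours: 20
Hours per day: 24
Days to hours: 8 x 24 = 192
Total: 192 + 20 = 212

212


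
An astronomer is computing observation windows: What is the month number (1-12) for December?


Calendar month order:
11. November
12. December <--
December is month number 12

12


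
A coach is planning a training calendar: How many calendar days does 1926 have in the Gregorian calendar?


Year: 1926
Check leap year rules:
Divisible by 4? No
1926 is not a leap year
Days: 365

365


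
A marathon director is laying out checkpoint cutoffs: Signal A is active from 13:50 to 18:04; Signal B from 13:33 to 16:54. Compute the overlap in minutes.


Interval A: [830, 1084] minutes from midnight
Interval B: [813, 1014] minutes from midnight
Overlap start = max(830, 813) = 830
Overlap end = min(1084, 1014) = 1014
Overlap = 1014 - 830 = 184 minutes

184


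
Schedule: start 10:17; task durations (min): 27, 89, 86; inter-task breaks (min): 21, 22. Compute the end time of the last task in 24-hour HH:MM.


Start: 10:17 = 617 min from midnight
  after task 1 (27 min): 10:44
  after break (21 min): 11:05
  after task 2 (89 min): 12:34
  after break (22 min): 12:56
  after task 3 (86 min): 14:22
Total elapsed: 245 minutes
End time: 14:22

14:22


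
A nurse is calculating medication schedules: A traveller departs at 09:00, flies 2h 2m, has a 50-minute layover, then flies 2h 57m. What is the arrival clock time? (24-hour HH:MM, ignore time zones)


Depart: 09:00
Leg 1: +122 min -> 11:02
Layover: +50 min -> 11:52
Leg 2: +177 min -> 14:49
Total travel: 349 minutes = 5h 49m
Arrival: 14:49

14:49


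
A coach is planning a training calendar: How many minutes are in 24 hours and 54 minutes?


Hours: 24
Minutes: 54
Convert hours to minutes: 24 x 60 = 1440
Add remaining minutes: 1440 + 54 = 1494

1494


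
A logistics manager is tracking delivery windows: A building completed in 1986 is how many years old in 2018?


Birth year: 1986
Current year: 2018
Age = current year - birth year
Age = 2018 - 1986 = 32

32


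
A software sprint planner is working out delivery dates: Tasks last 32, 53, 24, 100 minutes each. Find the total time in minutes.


Durations: 32, 53, 24, 100
Running sum: 32
+ 53 = 85
+ 24 = 109
+ 100 = 209
Total duration: 209 minutes
That is 3 hours and 29 minutes

209


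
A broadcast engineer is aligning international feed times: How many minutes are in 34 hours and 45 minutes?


Hours: 34
Extra minutes: 45
Minutes per hour: 60
Hours to minutes: 34 x 60 = 2040
Total: 2040 + 45 = 2085

2085


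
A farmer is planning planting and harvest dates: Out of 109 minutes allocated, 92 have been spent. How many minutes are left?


Total budget: 109 minutes
Time used: 92 minutes
Remaining: 109 - 92 = 17 minutes
Percent used: 84.4%
Percent remaining: 15.6%

17


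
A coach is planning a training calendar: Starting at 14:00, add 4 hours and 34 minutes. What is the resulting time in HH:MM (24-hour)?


Start time: 14:00
Adding: 4 hours 34 minutes
Minutes: 0 + 34 = 34
Hours: 14 + 4 + 0 = 18
Result: 18:34

18:34


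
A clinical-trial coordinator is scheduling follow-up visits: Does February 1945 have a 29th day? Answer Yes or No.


Year: 1945
Divisible by 4? 1945 / 4 = 486.25 -> No
Not divisible by 4, so NOT a leap year

No


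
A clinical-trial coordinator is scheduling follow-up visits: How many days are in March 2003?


Month: March
Year: 2003
March is a 31-day month
Total: 31 days

31


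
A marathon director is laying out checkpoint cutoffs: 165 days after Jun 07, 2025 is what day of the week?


Start: 2025-06-07 (Saturday)
Step 1 - find target date: add 165 days
  2025-06-07 + 165 days = 2025-11-19
Step 2 - day of week:
  165 mod 7 = 4
  Saturday + 4 days -> Wednesday
Result: Wednesday (2025-11-19)

Wednesday


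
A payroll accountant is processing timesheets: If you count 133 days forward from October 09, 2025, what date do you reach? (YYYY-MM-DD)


Start: 2025-10-09
Adding 133 days
Days remaining in October: 22
After October: 111 days still to add
November 2025: 30 days, 81 remaining
December 2025: 31 days, 50 remaining
January 2026: 31 days, 19 remaining
February 2026 has 28 days, need 19
Result: 2026-02-19

2026-02-19


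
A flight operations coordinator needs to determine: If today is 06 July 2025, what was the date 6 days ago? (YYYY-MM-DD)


Start: 2025-07-06
Subtracting 6 days
Days already passed in July: 6
Result: 2025-06-30

2025-06-30


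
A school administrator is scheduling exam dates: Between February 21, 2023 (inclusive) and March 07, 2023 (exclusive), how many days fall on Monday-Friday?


Start: 2023-02-21 (Tuesday)
End (exclusive): 2023-03-07 (Tuesday)
Total calendar days: 14
Full weeks: 14 // 7 = 2 -> 10 weekdays
Remaining 0 days starting on Tuesday:
Total business days: 10 + 0 = 10

10


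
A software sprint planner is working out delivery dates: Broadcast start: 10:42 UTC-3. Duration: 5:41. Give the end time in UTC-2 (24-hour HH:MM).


Start: 10:42 in UTC-3
Step 1 - add duration:
  minutes: 42 + 41 = 83 (carry 1h)
  hours: 10 + 5 + 1 = 16
  end in UTC-3: 16:23
Step 2 - convert UTC-3 -> UTC-2:
  offset difference: -2 - (-3) = 1 hours
  16 + (1) = 17 -> mod 24 = 17
Result: 17:23 in UTC-2

17:23


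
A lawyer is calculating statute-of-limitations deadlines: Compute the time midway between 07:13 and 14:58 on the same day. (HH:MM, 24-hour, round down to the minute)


Start time: 07:13 = 433 minutes from midnight
End time: 14:58 = 898 minutes from midnight
Sum: 433 + 898 = 1331
Midpoint: 1331 / 2 = 665 minutes
Convert: 665 / 60 = 11 hours, 5 minutes
Result: 11:05

11:05


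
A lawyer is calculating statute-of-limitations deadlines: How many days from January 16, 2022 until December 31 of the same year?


Start: January 16, 2022
End: December 31, 2022
Days left in January: 15
February: 28
March: 31
April: 30
May: 31
... plus remaining months
Sum of remaining months: 334
Total: 15 + 334 = 349

349


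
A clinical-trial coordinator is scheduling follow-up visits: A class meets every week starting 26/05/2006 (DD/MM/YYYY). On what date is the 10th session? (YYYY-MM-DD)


First occurrence: 2006-05-26 (occurrence 1)
Each occurrence is 7 days after the previous.
Occurrence 10 is 9 weeks after the first.
9 weeks = 63 days
2006-05-26 + 63 days = 2006-07-28

2006-07-28


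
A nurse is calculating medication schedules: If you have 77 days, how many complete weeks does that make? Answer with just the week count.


Total days: 77
Days per week: 7
Division: 77 / 7 = 11 remainder 0
Complete weeks: 11
Remaining days: 0

11


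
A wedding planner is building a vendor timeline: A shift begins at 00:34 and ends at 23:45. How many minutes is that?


Start time: 00:34 = 34 minutes from midnight
End time: 23:45 = 1425 minutes from midnight
Difference: 1425 - 34 = 1391 minutes
That is 23 hours and 11 minutes

1391


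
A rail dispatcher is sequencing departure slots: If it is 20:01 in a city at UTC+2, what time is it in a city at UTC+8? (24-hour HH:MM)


Local time: 20:01 at UTC+2 (offset 2h)
Target zone: UTC+8 (offset 8h)
Difference: 8 - (2) = 6 hours
Calculation: 20 + (6) = 26
Wraparound: (26) mod 24 = 2
Result: 02:01

02:01


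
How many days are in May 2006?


Month: May
Year: 2006
May is a 31-day month
Total: 31 days

31


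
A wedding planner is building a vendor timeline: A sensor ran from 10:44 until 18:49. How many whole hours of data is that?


Start: 10:44
End: 18:49
Hour difference: 18 - 10 = 8 hours
Minute difference: 49 - 44 = 5 minutes
Total minutes: 485
Complete hours: 485 / 60 = 8 (remainder 5)

8


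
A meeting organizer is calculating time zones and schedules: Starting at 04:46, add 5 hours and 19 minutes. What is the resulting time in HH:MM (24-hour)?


Start time: 04:46
Adding: 5 hours 19 minutes
Minutes: 46 + 19 = 65
Minute overflow: 65 >= 60, so carry 1 hour, minutes = 5
Hours: 4 + 5 + 1 = 10
Result: 10:05

10:05


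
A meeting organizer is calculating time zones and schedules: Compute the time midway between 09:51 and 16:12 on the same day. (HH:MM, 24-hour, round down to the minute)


Start time: 09:51 = 591 minutes from midnight
End time: 16:12 = 972 minutes from midnight
Sum: 591 + 972 = 1563
Midpoint: 1563 / 2 = 781 minutes
Convert: 781 / 60 = 13 hours, 1 minutes
Result: 13:01

13:01


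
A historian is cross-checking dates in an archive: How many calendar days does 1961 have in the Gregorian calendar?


Year: 1961
Check leap year rules:
Divisible by 4? No
1961 is not a leap year
Days: 365

365


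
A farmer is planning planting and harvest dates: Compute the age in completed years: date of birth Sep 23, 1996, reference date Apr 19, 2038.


Birth: 1996-09-23
Reference: 2038-04-19
Year difference: 2038 - 1996 = 42
Has birthday (09-23) occurred by 04-19? No
Birthday not yet reached this year -> subtract 1
Age in full years: 41

41


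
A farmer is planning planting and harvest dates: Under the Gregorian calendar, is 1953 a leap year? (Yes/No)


Year: 1953
Divisible by 4? 1953 / 4 = 488.25 -> No
Not divisible by 4, so NOT a leap year

No


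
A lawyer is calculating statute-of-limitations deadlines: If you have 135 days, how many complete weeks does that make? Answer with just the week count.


Total days: 135
Days per week: 7
Division: 135 / 7 = 19 remainder 2
Complete weeks: 19
Remaining days: 2

19


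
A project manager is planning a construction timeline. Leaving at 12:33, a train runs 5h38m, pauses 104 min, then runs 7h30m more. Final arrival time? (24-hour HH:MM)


Depart: 12:33
Leg 1: +338 min -> 18:11
Layover: +104 min -> 19:55
Leg 2: +450 min -> 03:25
Total travel: 892 minutes = 14h 52m
Arrival: 03:25

03:25


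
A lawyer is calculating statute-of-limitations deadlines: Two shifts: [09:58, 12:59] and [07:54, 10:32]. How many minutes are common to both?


Interval A: [598, 779] minutes from midnight
Interval B: [474, 632] minutes from midnight
Overlap start = max(598, 474) = 598
Overlap end = min(779, 632) = 632
Overlap = 632 - 598 = 34 minutes

34


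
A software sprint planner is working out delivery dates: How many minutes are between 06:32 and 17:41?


Start time: 06:32 = 392 minutes from midnight
End time: 17:41 = 1061 minutes from midnight
Difference: 1061 - 392 = 669 minutes
That is 11 hours and 9 minutes

669


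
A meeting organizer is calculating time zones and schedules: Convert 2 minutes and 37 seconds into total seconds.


Minutes: 2
Seconds: 37
Convert minutes to seconds: 2 x 60 = 120
Add remaining seconds: 120 + 37 = 157

157


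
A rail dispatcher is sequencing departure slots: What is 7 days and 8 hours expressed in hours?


Days: 7
Extra hours: 8
Hours per day: 24
Days to hours: 7 x 24 = 168
Total: 168 + 8 = 176

176


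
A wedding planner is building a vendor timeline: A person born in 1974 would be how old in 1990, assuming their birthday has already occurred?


Birth year: 1974
Current year: 1990
Age = current year - birth year
Age = 1990 - 1974 = 16

16


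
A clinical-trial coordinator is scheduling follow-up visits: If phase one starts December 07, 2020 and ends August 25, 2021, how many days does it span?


Start date: 2020-12-07
End date: 2021-08-25
Dec 2020: +25 days
Jan 2021: +31 days
Feb 2021: +28 days
... (6 more months)
Total: 261 days

261


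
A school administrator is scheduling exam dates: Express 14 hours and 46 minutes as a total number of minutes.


Hours: 14
Extra minutes: 46
Minutes per hour: 60
Hours to minutes: 14 x 60 = 840
Total: 840 + 46 = 886

886


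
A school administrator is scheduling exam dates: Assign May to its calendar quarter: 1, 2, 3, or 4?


Month: May (month 5)
Q1: January-March (months 1-3)
Q2: April-June (months 4-6)
Q3: July-September (months 7-9)
Q4: October-December (months 10-12)
Month 5 falls in Q2

2


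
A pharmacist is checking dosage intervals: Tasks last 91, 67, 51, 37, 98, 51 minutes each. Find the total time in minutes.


Durations: 91, 67, 51, 37, 98, 51
Running sum: 91
+ 67 = 158
+ 51 = 209
+ 37 = 246
+ 98 = 344
+ 51 = 395
Total duration: 395 minutes
That is 6 hours and 35 minutes

395


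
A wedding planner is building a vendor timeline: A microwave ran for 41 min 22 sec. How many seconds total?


Minutes: 41
Extra seconds: 22
Seconds per minute: 60
Minutes to seconds: 41 x 60 = 2460
Total: 2460 + 22 = 2482

2482


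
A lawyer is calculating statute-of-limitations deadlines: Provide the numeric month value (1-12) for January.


Calendar month order:
1. January <--
2. February
January is month number 1

1


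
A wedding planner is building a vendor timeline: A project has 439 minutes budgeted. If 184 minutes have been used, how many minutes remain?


Total budget: 439 minutes
Time used: 184 minutes
Remaining: 439 - 184 = 255 minutes
Percent used: 41.9%
Percent remaining: 58.1%

255


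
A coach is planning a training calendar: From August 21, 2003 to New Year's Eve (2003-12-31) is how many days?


Start: August 21, 2003
End: December 31, 2003
Days left in August: 10
September: 30
October: 31
November: 30
December: 31
Sum of remaining months: 122
Total: 10 + 122 = 132

132


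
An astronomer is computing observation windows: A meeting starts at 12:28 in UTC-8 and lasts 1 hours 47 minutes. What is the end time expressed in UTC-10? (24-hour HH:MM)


Start: 12:28 in UTC-8
Step 1 - add duration:
  minutes: 28 + 47 = 75 (carry 1h)
  hours: 12 + 1 + 1 = 14
  end in UTC-8: 14:15
Step 2 - convert UTC-8 -> UTC-10:
  offset difference: -10 - (-8) = -2 hours
  14 + (-2) = 12 -> mod 24 = 12
Result: 12:15 in UTC-10

12:15


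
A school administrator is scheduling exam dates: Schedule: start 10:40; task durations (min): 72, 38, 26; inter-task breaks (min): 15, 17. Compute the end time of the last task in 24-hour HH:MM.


Start: 10:40 = 640 min from midnight
  after task 1 (72 min): 11:52
  after break (15 min): 12:07
  after task 2 (38 min): 12:45
  after break (17 min): 13:02
  after task 3 (26 min): 13:28
Total elapsed: 168 minutes
End time: 13:28

13:28


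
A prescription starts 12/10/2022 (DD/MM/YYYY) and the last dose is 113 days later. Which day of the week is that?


Start: 2022-10-12 (Wednesday)
Step 1 - find target date: add 113 days
  2022-10-12 + 113 days = 2023-02-02
Step 2 - day of week:
  113 mod 7 = 1
  Wednesday + 1 days -> Thursday
Result: Thursday (2023-02-02)

Thursday


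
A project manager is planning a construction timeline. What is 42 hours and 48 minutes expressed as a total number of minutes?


Hours: 42
Minutes: 48
Convert hours to minutes: 42 x 60 = 2520
Add remaining minutes: 2520 + 48 = 2568

2568


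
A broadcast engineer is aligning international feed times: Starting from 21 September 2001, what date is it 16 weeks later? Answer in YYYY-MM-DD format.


Start: 2001-09-21
Weeks to add: 16
Convert to days: 16 x 7 = 112 days
Add 112 days to 2001-09-21
Result: 2002-01-11

2002-01-11


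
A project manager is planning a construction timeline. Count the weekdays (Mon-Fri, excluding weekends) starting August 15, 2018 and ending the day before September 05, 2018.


Start: 2018-08-15 (Wednesday)
End (exclusive): 2018-09-05 (Wednesday)
Total calendar days: 21
Full weeks: 21 // 7 = 3 -> 15 weekdays
Remaining 0 days starting on Wednesday:
Total business days: 15 + 0 = 15

15


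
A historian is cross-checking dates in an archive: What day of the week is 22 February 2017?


Date: 2017-02-22
January 1, 2017 is a Sunday
Day of year: 53
Offset from Jan 1: 52 days
52 mod 7 = 3
Result: Wednesday

Wednesday


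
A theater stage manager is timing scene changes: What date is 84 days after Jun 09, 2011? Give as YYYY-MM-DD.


Start: 2011-06-09
Adding 84 days
Days remaining in June: 21
After June: 63 days still to add
July 2011: 31 days, 32 remaining
August 2011: 31 days, 1 remaining
September 2011 has 30 days, need 1
Result: 2011-09-01

2011-09-01


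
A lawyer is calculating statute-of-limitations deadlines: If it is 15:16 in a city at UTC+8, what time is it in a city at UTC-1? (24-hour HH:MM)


Local time: 15:16 at UTC+8 (offset 8h)
Target zone: UTC-1 (offset -1h)
Difference: -1 - (8) = -9 hours
Calculation: 15 + (-9) = 6
Result: 06:16

06:16


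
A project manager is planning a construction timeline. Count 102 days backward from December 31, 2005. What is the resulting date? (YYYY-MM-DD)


Start: 2005-12-31
Subtracting 102 days
Days already passed in December: 31
After going back through December: 71 more days to subtract
November 2005: 30 days, 41 remaining
October 2005: 31 days, 10 remaining
September 2005 has 30 days, need 10
Result: 2005-09-20

2005-09-20


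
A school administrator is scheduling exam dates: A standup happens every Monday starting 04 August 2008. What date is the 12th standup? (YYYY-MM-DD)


First occurrence: 2008-08-04 (occurrence 1)
Each occurrence is 7 days after the previous.
Occurrence 12 is 11 weeks after the first.
11 weeks = 77 days
2008-08-04 + 77 days = 2008-10-20

2008-10-20


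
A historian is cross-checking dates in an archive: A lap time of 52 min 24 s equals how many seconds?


Minutes: 52
Seconds: 24
Convert minutes to seconds: 52 x 60 = 3120
Add remaining seconds: 3120 + 24 = 3144

3144


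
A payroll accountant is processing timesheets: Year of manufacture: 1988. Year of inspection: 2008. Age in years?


Birth year: 1988
Current year: 2008
Age = current year - birth year
Age = 2008 - 1988 = 20

20


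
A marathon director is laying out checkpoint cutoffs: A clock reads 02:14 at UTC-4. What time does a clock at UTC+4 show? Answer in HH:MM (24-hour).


Local time: 02:14 at UTC-4 (offset -4h)
Target zone: UTC+4 (offset 4h)
Difference: 4 - (-4) = 8 hours
Calculation: 2 + (8) = 10
Result: 10:14

10:14


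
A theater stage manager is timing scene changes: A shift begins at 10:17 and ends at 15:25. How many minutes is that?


Start time: 10:17 = 617 minutes from midnight
End time: 15:25 = 925 minutes from midnight
Difference: 925 - 617 = 308 minutes
That is 5 hours and 8 minutes

308


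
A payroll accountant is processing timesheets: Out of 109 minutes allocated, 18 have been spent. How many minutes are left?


Total budget: 109 minutes
Time used: 18 minutes
Remaining: 109 - 18 = 91 minutes
Percent used: 16.5%
Percent remaining: 83.5%

91


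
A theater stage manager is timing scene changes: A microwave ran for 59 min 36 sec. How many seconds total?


Minutes: 59
Extra seconds: 36
Seconds per minute: 60
Minutes to seconds: 59 x 60 = 3540
Total: 3540 + 36 = 3576

3576


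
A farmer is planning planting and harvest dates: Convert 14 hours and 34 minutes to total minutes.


Hours: 14
Minutes: 34
Convert hours to minutes: 14 x 60 = 840
Add remaining minutes: 840 + 34 = 874

874


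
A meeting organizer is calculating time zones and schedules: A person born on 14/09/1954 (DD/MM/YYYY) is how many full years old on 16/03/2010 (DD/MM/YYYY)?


Birth: 1954-09-14
Reference: 2010-03-16
Year difference: 2010 - 1954 = 56
Has birthday (09-14) occurred by 03-16? No
Birthday not yet reached this year -> subtract 1
Age in full years: 55

55


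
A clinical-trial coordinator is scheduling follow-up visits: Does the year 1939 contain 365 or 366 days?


Year: 1939
Check leap year rules:
Divisible by 4? No
1939 is not a leap year
Days: 365

365


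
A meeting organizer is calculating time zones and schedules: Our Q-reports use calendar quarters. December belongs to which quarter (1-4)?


Month: December (month 12)
Q1: January-March (months 1-3)
Q2: April-June (months 4-6)
Q3: July-September (months 7-9)
Q4: October-December (months 10-12)
Month 12 falls in Q4

4


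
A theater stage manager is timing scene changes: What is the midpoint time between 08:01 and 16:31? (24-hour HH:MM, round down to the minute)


Start time: 08:01 = 481 minutes from midnight
End time: 16:31 = 991 minutes from midnight
Sum: 481 + 991 = 1472
Midpoint: 1472 / 2 = 736 minutes
Convert: 736 / 60 = 12 hours, 16 minutes
Result: 12:16

12:16


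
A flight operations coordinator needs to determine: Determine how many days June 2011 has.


Month: June
Year: 2011
June is a 30-day month
Total: 30 days

30


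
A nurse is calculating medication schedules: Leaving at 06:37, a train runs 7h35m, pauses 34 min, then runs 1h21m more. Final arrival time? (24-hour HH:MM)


Depart: 06:37
Leg 1: +455 min -> 14:12
Layover: +34 min -> 14:46
Leg 2: +81 min -> 16:07
Total travel: 570 minutes = 9h 30m
Arrival: 16:07

16:07


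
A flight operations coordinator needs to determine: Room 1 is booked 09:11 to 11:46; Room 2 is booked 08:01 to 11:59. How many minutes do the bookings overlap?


Interval A: [551, 706] minutes from midnight
Interval B: [481, 719] minutes from midnight
Overlap start = max(551, 481) = 551
Overlap end = min(706, 719) = 706
Overlap = 706 - 551 = 155 minutes

155


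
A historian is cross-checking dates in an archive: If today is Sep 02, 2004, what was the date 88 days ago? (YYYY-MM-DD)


Start: 2004-09-02
Subtracting 88 days
Days already passed in September: 2
After going back through September: 86 more days to subtract
August 2004: 31 days, 55 remaining
July 2004: 31 days, 24 remaining
June 2004 has 30 days, need 24
Result: 2004-06-06

2004-06-06


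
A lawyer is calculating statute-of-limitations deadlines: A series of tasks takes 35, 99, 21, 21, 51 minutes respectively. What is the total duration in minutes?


Durations: 35, 99, 21, 21, 51
Running sum: 35
+ 99 = 134
+ 21 = 155
+ 21 = 176
+ 51 = 227
Total duration: 227 minutes
That is 3 hours and 47 minutes

227


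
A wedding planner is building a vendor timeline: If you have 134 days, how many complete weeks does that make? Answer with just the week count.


Total days: 134
Days per week: 7
Division: 134 / 7 = 19 remainder 1
Complete weeks: 19
Remaining days: 1

19


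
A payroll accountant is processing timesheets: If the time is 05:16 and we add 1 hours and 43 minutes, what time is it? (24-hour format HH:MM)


Start time: 05:16
Adding: 1 hours 43 minutes
Minutes: 16 + 43 = 59
Hours: 5 + 1 + 0 = 6
Result: 06:59

06:59


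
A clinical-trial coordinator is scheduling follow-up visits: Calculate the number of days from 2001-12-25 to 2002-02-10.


Start date: 2001-12-25
End date: 2002-02-10
Dec 2001: +7 days
Jan 2002: +31 days
Feb 2002: +9 days
Total: 47 days

47


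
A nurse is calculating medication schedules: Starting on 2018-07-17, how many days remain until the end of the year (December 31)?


Start: July 17, 2018
End: December 31, 2018
Days left in July: 14
August: 31
September: 30
October: 31
November: 30
... plus remaining months
Sum of remaining months: 153
Total: 14 + 153 = 167

167


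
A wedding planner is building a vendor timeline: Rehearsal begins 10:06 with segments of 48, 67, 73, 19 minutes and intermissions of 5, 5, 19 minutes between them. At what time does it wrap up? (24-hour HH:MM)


Start: 10:06 = 606 min from midnight
  after task 1 (48 min): 10:54
  after break (5 min): 10:59
  after task 2 (67 min): 12:06
  after break (5 min): 12:11
  after task 3 (73 min): 13:24
  after break (19 min): 13:43
  after task 4 (19 min): 14:02
Total elapsed: 236 minutes
End time: 14:02

14:02


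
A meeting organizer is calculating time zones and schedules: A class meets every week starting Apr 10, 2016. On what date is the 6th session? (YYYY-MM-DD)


First occurrence: 2016-04-10 (occurrence 1)
Each occurrence is 7 days after the previous.
Occurrence 6 is 5 weeks after the first.
5 weeks = 35 days
2016-04-10 + 35 days = 2016-05-15

2016-05-15


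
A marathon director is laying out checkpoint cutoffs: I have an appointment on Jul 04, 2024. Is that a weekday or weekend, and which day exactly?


Date: 2024-07-04
January 1, 2024 is a Monday
Day of year: 186
Offset from Jan 1: 185 days
185 mod 7 = 3
Result: Thursday

Thursday


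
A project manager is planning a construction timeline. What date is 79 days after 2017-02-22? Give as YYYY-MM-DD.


Start: 2017-02-22
Adding 79 days
Days remaining in February: 6
After February: 73 days still to add
March 2017: 31 days, 42 remaining
April 2017: 30 days, 12 remaining
May 2017 has 31 days, need 12
Result: 2017-05-12

2017-05-12


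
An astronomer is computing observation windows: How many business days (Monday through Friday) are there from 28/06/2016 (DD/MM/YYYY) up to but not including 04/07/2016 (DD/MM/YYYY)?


Start: 2016-06-28 (Tuesday)
End (exclusive): 2016-07-04 (Monday)
Total calendar days: 6
Full weeks: 6 // 7 = 0 -> 0 weekdays
Remaining 6 days starting on Tuesday:
  Tue(w), Wed(w), Thu(w), Fri(w), Sat(-), Sun(-) -> 4 weekdays
Total business days: 0 + 4 = 4

4


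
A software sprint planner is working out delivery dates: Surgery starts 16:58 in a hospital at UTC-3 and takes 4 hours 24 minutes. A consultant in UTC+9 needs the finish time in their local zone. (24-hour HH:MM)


Start: 16:58 in UTC-3
Step 1 - add duration:
  minutes: 58 + 24 = 82 (carry 1h)
  hours: 16 + 4 + 1 = 21
  end in UTC-3: 21:22
Step 2 - convert UTC-3 -> UTC+9:
  offset difference: 9 - (-3) = 12 hours
  21 + (12) = 33 -> mod 24 = 9
Result: 09:22 in UTC+9

09:22


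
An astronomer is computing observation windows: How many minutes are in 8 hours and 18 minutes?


Hours: 8
Extra minutes: 18
Minutes per hour: 60
Hours to minutes: 8 x 60 = 480
Total: 480 + 18 = 498

498


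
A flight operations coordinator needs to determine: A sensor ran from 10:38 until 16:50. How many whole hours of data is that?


Start: 10:38
End: 16:50
Hour difference: 16 - 10 = 6 hours
Minute difference: 50 - 38 = 12 minutes
Total minutes: 372
Complete hours: 372 / 60 = 6 (remainder 12)

6


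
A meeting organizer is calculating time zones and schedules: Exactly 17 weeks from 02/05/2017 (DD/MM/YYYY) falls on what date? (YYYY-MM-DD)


Start: 2017-05-02
Weeks to add: 17
Convert to days: 17 x 7 = 119 days
Add 119 days to 2017-05-02
Result: 2017-08-29

2017-08-29


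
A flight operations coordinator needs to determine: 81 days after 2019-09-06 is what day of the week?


Start: 2019-09-06 (Friday)
Step 1 - find target date: add 81 days
  2019-09-06 + 81 days = 2019-11-26
Step 2 - day of week:
  81 mod 7 = 4
  Friday + 4 days -> Tuesday
Result: Tuesday (2019-11-26)

Tuesday


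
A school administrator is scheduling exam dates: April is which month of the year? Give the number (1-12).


Calendar month order:
3. March
4. April <--
5. May
April is month number 4

4


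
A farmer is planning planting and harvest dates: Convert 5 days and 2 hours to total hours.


Days: 5
Extra hours: 2
Hours per day: 24
Days to hours: 5 x 24 = 120
Total: 120 + 2 = 122

122


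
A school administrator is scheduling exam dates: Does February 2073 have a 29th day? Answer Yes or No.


Year: 2073
Divisible by 4? 2073 / 4 = 518.25 -> No
Not divisible by 4, so NOT a leap year

No


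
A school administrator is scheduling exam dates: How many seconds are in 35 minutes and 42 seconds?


Minutes: 35
Extra seconds: 42
Seconds per minute: 60
Minutes to seconds: 35 x 60 = 2100
Total: 2100 + 42 = 2142

2142


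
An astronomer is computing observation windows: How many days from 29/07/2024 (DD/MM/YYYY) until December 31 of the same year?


Start: July 29, 2024
End: December 31, 2024
Days left in July: 2
August: 31
September: 30
October: 31
November: 30
... plus remaining months
Sum of remaining months: 153
Total: 2 + 153 = 155

155


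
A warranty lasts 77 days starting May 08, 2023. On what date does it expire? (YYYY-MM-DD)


Start: 2023-05-08
Adding 77 days
Days remaining in May: 23
After May: 54 days still to add
June 2023: 30 days, 24 remaining
July 2023 has 31 days, need 24
Result: 2023-07-24

2023-07-24


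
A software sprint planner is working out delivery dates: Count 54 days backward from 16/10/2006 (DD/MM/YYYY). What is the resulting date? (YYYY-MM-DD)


Start: 2006-10-16
Subtracting 54 days
Days already passed in October: 16
After going back through October: 38 more days to subtract
September 2006: 30 days, 8 remaining
August 2006 has 31 days, need 8
Result: 2006-08-23

2006-08-23


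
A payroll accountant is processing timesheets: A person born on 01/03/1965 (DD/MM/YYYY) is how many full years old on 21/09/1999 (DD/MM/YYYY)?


Birth: 1965-03-01
Reference: 1999-09-21
Year difference: 1999 - 1965 = 34
Has birthday (03-01) occurred by 09-21? Yes
Age in full years: 34

34


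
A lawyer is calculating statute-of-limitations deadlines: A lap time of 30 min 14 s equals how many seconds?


Minutes: 30
Seconds: 14
Convert minutes to seconds: 30 x 60 = 1800
Add remaining seconds: 1800 + 14 = 1814

1814


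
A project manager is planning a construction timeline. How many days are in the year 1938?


Year: 1938
Check leap year rules:
Divisible by 4? No
1938 is not a leap year
Days: 365

365


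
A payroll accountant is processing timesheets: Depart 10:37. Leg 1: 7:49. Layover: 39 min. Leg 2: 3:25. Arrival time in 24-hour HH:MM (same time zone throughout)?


Depart: 10:37
Leg 1: +469 min -> 18:26
Layover: +39 min -> 19:05
Leg 2: +205 min -> 22:30
Total travel: 713 minutes = 11h 53m
Arrival: 22:30

22:30


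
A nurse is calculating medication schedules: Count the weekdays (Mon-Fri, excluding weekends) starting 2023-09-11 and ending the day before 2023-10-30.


Start: 2023-09-11 (Monday)
End (exclusive): 2023-10-30 (Monday)
Total calendar days: 49
Full weeks: 49 // 7 = 7 -> 35 weekdays
Remaining 0 days starting on Monday:
Total business days: 35 + 0 = 35

35


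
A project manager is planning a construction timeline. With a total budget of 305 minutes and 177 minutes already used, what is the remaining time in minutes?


Total budget: 305 minutes
Time used: 177 minutes
Remaining: 305 - 177 = 128 minutes
Percent used: 58.0%
Percent remaining: 42.0%

128


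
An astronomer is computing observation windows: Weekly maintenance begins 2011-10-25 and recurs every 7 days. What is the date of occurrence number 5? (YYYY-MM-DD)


First occurrence: 2011-10-25 (occurrence 1)
Each occurrence is 7 days after the previous.
Occurrence 5 is 4 weeks after the first.
4 weeks = 28 days
2011-10-25 + 28 days = 2011-11-22

2011-11-22


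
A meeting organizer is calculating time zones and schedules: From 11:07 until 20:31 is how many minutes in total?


Start time: 11:07 = 667 minutes from midnight
End time: 20:31 = 1231 minutes from midnight
Difference: 1231 - 667 = 564 minutes
That is 9 hours and 24 minutes

564


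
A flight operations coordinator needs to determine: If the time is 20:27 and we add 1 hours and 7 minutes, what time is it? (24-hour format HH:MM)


Start time: 20:27
Adding: 1 hours 7 minutes
Minutes: 27 + 7 = 34
Hours: 20 + 1 + 0 = 21
Result: 21:34

21:34


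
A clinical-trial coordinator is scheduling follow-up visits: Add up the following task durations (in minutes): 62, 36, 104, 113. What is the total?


Durations: 62, 36, 104, 113
Running sum: 62
+ 36 = 98
+ 104 = 202
+ 113 = 315
Total duration: 315 minutes
That is 5 hours and 15 minutes

315


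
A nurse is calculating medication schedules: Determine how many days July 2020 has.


Month: July
Year: 2020
July is a 31-day month
Total: 31 days

31


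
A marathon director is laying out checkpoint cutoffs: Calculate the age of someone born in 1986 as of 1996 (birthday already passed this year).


Birth year: 1986
Current year: 1996
Age = current year - birth year
Age = 1996 - 1986 = 10

10


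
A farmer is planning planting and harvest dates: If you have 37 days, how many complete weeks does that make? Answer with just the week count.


Total days: 37
Days per week: 7
Division: 37 / 7 = 5 remainder 2
Complete weeks: 5
Remaining days: 2

5


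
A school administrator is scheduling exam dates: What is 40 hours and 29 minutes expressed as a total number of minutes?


Hours: 40
Minutes: 29
Convert hours to minutes: 40 x 60 = 2400
Add remaining minutes: 2400 + 29 = 2429

2429


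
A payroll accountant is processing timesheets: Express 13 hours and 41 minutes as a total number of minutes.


Hours: 13
Extra minutes: 41
Minutes per hour: 60
Hours to minutes: 13 x 60 = 780
Total: 780 + 41 = 821

821


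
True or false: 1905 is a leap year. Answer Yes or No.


Year: 1905
Divisible by 4? 1905 / 4 = 476.25 -> No
Not divisible by 4, so NOT a leap year

No


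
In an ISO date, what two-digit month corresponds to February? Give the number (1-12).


Calendar month order:
1. January
2. February <--
3. March
February is month number 2

2


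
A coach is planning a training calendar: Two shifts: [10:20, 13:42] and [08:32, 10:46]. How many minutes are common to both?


Interval A: [620, 822] minutes from midnight
Interval B: [512, 646] minutes from midnight
Overlap start = max(620, 512) = 620
Overlap end = min(822, 646) = 646
Overlap = 646 - 620 = 26 minutes

26


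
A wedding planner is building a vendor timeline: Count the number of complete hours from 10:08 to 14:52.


Start: 10:08
End: 14:52
Hour difference: 14 - 10 = 4 hours
Minute difference: 52 - 8 = 44 minutes
Total minutes: 284
Complete hours: 284 / 60 = 4 (remainder 44)

4


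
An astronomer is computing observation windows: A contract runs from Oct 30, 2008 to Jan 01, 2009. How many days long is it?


Start date: 2008-10-30
End date: 2009-01-01
Oct 2008: +2 days
Nov 2008: +30 days
Dec 2008: +31 days
Total: 63 days

63


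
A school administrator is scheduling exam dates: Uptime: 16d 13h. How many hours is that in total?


Days: 16
Extra hours: 13
Hours per day: 24
Days to hours: 16 x 24 = 384
Total: 384 + 13 = 397

397


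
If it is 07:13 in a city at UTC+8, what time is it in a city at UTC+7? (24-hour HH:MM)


Local time: 07:13 at UTC+8 (offset 8h)
Target zone: UTC+7 (offset 7h)
Difference: 7 - (8) = -1 hours
Calculation: 7 + (-1) = 6
Result: 06:13

06:13


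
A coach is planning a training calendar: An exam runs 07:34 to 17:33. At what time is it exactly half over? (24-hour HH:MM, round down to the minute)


Start time: 07:34 = 454 minutes from midnight
End time: 17:33 = 1053 minutes from midnight
Sum: 454 + 1053 = 1507
Midpoint: 1507 / 2 = 753 minutes
Convert: 753 / 60 = 12 hours, 33 minutes
Result: 12:33

12:33


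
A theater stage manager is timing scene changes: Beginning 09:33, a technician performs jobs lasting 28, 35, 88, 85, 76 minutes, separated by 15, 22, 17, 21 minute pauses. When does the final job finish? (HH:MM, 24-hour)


Start: 09:33 = 573 min from midnight
  after task 1 (28 min): 10:01
  after break (15 min): 10:16
  after task 2 (35 min): 10:51
  after break (22 min): 11:13
  after task 3 (88 min): 12:41
  after break (17 min): 12:58
  after task 4 (85 min): 14:23
  after break (21 min): 14:44
  after task 5 (76 min): 16:00
Total elapsed: 387 minutes
End time: 16:00

16:00


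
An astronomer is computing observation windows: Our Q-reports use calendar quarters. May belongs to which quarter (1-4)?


Month: May (month 5)
Q1: January-March (months 1-3)
Q2: April-June (months 4-6)
Q3: July-September (months 7-9)
Q4: October-December (months 10-12)
Month 5 falls in Q2

2


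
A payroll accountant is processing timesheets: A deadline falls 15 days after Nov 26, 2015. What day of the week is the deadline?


Start: 2015-11-26 (Thursday)
Step 1 - find target date: add 15 days
  2015-11-26 + 15 days = 2015-12-11
Step 2 - day of week:
  15 mod 7 = 1
  Thursday + 1 days -> Friday
Result: Friday (2015-12-11)

Friday


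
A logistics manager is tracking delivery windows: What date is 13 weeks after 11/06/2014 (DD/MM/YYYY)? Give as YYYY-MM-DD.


Start: 2014-06-11
Weeks to add: 13
Convert to days: 13 x 7 = 91 days
Add 91 days to 2014-06-11
Result: 2014-09-10

2014-09-10


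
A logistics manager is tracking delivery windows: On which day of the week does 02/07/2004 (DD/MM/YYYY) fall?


Date: 2004-07-02
January 1, 2004 is a Thursday
Day of year: 184
Offset from Jan 1: 183 days
183 mod 7 = 1
Result: Friday

Friday


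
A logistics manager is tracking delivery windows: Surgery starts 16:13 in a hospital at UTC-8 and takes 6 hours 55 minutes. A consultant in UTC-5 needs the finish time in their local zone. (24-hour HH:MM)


Start: 16:13 in UTC-8
Step 1 - add duration:
  minutes: 13 + 55 = 68 (carry 1h)
  hours: 16 + 6 + 1 = 23
  end in UTC-8: 23:08
Step 2 - convert UTC-8 -> UTC-5:
  offset difference: -5 - (-8) = 3 hours
  23 + (3) = 26 -> mod 24 = 2
Result: 02:08 in UTC-5

02:08


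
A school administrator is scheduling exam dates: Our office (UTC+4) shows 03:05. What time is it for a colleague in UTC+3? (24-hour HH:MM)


Local time: 03:05 at UTC+4 (offset 4h)
Target zone: UTC+3 (offset 3h)
Difference: 3 - (4) = -1 hours
Calculation: 3 + (-1) = 2
Result: 02:05

02:05


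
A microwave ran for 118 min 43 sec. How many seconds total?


Minutes: 118
Extra seconds: 43
Seconds per minute: 60
Minutes to seconds: 118 x 60 = 7080
Total: 7080 + 43 = 7123

7123


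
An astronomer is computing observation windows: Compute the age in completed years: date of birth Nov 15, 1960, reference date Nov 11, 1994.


Birth: 1960-11-15
Reference: 1994-11-11
Year difference: 1994 - 1960 = 34
Has birthday (11-15) occurred by 11-11? No
Birthday not yet reached this year -> subtract 1
Age in full years: 33

33


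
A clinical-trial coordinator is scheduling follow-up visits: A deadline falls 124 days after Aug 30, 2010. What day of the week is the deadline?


Start: 2010-08-30 (Monday)
Step 1 - find target date: add 124 days
  2010-08-30 + 124 days = 2011-01-01
Step 2 - day of week:
  124 mod 7 = 5
  Monday + 5 days -> Saturday
Result: Saturday (2011-01-01)

Saturday
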